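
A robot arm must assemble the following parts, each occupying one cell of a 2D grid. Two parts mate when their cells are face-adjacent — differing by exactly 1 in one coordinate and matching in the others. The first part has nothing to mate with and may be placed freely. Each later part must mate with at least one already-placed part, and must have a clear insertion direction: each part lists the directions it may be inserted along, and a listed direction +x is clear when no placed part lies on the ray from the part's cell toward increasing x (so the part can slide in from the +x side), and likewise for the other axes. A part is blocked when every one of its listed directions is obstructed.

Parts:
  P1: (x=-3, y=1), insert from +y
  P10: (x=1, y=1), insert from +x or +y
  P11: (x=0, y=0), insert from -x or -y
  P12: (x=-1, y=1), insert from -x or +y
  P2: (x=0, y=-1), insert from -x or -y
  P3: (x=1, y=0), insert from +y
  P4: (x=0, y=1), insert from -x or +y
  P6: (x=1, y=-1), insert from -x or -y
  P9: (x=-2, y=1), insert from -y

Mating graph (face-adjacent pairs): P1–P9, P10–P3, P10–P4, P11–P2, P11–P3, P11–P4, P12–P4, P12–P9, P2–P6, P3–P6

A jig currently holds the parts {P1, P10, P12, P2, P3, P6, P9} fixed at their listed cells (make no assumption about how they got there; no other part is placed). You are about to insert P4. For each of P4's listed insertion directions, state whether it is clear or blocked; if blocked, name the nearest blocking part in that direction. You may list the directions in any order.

+y: clear; -x: blocked by P12

-x: nearest on ray is P12@(-1, 1) ⇒ blocked
+y: ray from P4(0, 1) has no placed part ⇒ clear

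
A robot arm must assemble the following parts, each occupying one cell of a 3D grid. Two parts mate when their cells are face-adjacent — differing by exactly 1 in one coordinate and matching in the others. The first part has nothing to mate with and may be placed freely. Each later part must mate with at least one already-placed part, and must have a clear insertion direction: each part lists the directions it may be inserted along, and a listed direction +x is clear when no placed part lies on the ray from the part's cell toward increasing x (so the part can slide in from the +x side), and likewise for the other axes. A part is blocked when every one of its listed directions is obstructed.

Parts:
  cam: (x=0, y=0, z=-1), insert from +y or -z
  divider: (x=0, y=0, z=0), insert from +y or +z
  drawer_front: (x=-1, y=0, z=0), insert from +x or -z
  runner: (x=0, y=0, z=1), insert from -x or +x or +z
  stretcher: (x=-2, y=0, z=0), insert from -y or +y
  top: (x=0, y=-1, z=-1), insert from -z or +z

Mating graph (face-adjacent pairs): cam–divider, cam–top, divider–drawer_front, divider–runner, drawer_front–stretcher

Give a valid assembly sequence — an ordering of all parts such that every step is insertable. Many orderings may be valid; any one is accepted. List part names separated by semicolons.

divider; cam; drawer_front; stretcher; top; runner

1. divider@(0, 0, 0) [+y clear] — {divider}
2. cam@(0, 0, -1) [+y clear] — {cam, divider}
3. drawer_front@(-1, 0, 0) [-z clear] — {cam, divider, drawer_front}
4. stretcher@(-2, 0, 0) [-y clear] — {cam, divider, drawer_front, stretcher}
5. top@(0, -1, -1) [-z clear] — {cam, divider, drawer_front, stretcher, top}
6. runner@(0, 0, 1) [-x clear] — {cam, divider, drawer_front, runner, stretcher, top}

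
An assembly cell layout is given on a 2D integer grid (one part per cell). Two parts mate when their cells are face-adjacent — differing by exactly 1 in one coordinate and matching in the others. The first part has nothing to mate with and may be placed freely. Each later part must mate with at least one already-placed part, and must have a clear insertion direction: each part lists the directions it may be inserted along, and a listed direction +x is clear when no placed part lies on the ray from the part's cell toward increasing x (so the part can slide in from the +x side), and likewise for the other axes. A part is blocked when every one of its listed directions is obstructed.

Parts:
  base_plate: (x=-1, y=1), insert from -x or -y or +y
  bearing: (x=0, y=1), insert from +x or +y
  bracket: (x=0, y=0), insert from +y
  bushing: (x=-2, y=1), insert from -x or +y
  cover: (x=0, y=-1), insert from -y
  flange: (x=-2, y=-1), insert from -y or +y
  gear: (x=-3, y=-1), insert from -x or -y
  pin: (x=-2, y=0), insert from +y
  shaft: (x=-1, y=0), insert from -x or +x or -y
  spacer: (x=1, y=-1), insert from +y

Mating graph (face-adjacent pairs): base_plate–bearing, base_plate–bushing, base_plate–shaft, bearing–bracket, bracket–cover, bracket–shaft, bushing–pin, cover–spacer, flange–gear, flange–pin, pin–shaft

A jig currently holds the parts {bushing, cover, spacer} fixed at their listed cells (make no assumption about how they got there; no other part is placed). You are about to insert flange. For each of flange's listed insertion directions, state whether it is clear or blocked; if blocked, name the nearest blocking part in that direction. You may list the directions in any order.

-y: ray from flange(-2, -1) has no placed part ⇒ clear
+y: nearest on ray is bushing@(-2, 1) ⇒ blocked

+y: blocked by bushing; -y: clear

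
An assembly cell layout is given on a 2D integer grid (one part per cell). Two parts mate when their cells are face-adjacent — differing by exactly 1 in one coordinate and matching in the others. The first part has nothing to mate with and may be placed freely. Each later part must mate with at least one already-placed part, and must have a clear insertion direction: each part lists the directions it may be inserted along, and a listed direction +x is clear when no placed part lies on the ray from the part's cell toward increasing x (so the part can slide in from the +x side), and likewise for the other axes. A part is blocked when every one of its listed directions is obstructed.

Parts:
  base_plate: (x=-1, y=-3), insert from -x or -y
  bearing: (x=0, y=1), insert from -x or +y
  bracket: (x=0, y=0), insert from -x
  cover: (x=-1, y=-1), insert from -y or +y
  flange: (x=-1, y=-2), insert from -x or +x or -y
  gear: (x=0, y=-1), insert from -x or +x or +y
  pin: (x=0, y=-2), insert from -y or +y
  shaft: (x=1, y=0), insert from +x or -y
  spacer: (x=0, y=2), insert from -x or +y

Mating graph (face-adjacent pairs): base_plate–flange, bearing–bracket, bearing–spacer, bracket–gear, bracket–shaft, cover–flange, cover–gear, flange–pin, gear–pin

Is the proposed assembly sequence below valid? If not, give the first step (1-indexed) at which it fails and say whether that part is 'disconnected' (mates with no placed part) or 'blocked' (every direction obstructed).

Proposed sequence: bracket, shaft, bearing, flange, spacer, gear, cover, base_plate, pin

Invalid at step 4 (disconnected)

1. bracket@(0, 0) [-x clear] — {bracket}
2. shaft@(1, 0) [+x clear] — {bracket, shaft}
3. bearing@(0, 1) [-x clear] — {bearing, bracket, shaft}
4. flange@(-1, -2) — no placed neighbour ⇒ disconnected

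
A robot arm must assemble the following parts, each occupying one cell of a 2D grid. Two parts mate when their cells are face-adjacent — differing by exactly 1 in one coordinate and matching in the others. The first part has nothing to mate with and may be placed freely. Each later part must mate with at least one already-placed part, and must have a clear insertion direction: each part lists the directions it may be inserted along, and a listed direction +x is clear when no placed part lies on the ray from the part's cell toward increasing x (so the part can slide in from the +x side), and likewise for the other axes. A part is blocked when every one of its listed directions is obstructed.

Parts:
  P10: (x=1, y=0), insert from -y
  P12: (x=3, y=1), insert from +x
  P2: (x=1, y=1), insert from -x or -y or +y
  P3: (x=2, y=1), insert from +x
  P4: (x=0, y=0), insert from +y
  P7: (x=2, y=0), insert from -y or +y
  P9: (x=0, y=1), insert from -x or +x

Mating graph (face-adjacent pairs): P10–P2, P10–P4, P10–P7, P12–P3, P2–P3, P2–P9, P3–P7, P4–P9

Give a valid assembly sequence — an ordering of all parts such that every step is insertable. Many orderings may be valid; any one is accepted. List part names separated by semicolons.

1. P2@(1, 1) [-x clear] — {P2}
2. P3@(2, 1) [+x clear] — {P2, P3}
3. P7@(2, 0) [-y clear] — {P2, P3, P7}
4. P12@(3, 1) [+x clear] — {P12, P2, P3, P7}
5. P10@(1, 0) [-y clear] — {P10, P12, P2, P3, P7}
6. P4@(0, 0) [+y clear] — {P10, P12, P2, P3, P4, P7}
7. P9@(0, 1) [-x clear] — {P10, P12, P2, P3, P4, P7, P9}

P2; P3; P7; P12; P10; P4; P9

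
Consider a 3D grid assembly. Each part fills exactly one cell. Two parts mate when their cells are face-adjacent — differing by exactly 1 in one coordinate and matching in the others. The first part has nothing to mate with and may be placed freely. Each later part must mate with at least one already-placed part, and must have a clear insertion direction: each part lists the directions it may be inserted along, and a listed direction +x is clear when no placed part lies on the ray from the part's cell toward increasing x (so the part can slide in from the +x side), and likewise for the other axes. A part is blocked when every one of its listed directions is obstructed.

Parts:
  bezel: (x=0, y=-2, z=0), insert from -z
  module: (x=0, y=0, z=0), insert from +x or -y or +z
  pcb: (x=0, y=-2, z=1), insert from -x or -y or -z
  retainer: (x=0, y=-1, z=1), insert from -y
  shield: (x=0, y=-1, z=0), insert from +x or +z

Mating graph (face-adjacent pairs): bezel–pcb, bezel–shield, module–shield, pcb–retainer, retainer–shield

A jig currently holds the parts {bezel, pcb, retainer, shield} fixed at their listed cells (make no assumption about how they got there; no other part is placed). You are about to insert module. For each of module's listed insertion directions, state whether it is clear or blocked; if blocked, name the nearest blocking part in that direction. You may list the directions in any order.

+x: ray from module(0, 0, 0) has no placed part ⇒ clear
-y: nearest on ray is shield@(0, -1, 0) ⇒ blocked
+z: ray from module(0, 0, 0) has no placed part ⇒ clear

+x: clear; +z: clear; -y: blocked by shield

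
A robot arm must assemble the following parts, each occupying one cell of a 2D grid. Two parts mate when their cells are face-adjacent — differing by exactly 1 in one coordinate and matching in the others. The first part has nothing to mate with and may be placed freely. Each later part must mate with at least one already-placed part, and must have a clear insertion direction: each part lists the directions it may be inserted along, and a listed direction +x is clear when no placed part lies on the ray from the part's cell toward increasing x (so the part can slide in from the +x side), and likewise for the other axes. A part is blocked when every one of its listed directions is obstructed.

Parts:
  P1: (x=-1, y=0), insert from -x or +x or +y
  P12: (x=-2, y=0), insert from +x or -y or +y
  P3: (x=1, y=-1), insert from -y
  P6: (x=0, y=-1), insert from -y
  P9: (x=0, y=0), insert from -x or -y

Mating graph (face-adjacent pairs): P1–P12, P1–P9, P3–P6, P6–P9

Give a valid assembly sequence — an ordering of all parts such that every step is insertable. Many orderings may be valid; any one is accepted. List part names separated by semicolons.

1. P1@(-1, 0) [-x clear] — {P1}
2. P9@(0, 0) [-y clear] — {P1, P9}
3. P6@(0, -1) [-y clear] — {P1, P6, P9}
4. P3@(1, -1) [-y clear] — {P1, P3, P6, P9}
5. P12@(-2, 0) [-y clear] — {P1, P12, P3, P6, P9}

P1; P9; P6; P3; P12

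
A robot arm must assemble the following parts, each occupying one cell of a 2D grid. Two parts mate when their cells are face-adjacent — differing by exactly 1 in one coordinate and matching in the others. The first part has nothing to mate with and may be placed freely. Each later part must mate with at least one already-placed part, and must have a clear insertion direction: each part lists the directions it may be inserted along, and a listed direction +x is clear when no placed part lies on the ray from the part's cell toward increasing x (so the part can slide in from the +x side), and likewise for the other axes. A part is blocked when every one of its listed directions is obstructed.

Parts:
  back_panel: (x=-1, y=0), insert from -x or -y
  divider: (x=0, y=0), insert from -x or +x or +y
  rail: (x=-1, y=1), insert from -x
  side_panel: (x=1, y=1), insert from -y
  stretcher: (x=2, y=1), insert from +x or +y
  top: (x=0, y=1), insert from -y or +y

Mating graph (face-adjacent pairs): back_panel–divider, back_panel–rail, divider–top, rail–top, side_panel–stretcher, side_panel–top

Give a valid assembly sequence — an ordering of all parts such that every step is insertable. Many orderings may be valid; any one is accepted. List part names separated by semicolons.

1. divider@(0, 0) [-x clear] — {divider}
2. back_panel@(-1, 0) [-x clear] — {back_panel, divider}
3. rail@(-1, 1) [-x clear] — {back_panel, divider, rail}
4. top@(0, 1) [+y clear] — {back_panel, divider, rail, top}
5. side_panel@(1, 1) [-y clear] — {back_panel, divider, rail, side_panel, top}
6. stretcher@(2, 1) [+x clear] — {back_panel, divider, rail, side_panel, stretcher, top}

divider; back_panel; rail; top; side_panel; stretcher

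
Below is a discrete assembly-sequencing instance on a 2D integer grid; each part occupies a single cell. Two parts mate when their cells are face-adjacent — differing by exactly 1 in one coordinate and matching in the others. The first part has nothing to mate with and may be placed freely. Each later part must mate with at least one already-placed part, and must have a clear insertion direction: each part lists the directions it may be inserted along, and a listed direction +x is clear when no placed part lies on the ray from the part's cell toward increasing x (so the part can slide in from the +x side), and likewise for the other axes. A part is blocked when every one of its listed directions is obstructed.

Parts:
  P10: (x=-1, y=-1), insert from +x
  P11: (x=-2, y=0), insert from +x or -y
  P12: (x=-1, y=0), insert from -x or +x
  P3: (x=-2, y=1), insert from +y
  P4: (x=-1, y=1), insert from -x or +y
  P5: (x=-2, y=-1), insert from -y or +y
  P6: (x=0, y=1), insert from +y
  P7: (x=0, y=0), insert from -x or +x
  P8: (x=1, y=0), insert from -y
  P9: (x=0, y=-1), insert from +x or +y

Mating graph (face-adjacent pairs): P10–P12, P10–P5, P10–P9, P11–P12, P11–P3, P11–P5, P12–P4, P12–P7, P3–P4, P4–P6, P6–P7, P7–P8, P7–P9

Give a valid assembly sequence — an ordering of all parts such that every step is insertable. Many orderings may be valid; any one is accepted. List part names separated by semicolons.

P7; P6; P4; P3; P12; P10; P9; P11; P8; P5

1. P7@(0, 0) [-x clear] — {P7}
2. P6@(0, 1) [+y clear] — {P6, P7}
3. P4@(-1, 1) [-x clear] — {P4, P6, P7}
4. P3@(-2, 1) [+y clear] — {P3, P4, P6, P7}
5. P12@(-1, 0) [-x clear] — {P12, P3, P4, P6, P7}
6. P10@(-1, -1) [+x clear] — {P10, P12, P3, P4, P6, P7}
7. P9@(0, -1) [+x clear] — {P10, P12, P3, P4, P6, P7, P9}
8. P11@(-2, 0) [-y clear] — {P10, P11, P12, P3, P4, P6, P7, P9}
9. P8@(1, 0) [-y clear] — {P10, P11, P12, P3, P4, P6, P7, P8, P9}
10. P5@(-2, -1) [-y clear] — {P10, P11, P12, P3, P4, P5, P6, P7, P8, P9}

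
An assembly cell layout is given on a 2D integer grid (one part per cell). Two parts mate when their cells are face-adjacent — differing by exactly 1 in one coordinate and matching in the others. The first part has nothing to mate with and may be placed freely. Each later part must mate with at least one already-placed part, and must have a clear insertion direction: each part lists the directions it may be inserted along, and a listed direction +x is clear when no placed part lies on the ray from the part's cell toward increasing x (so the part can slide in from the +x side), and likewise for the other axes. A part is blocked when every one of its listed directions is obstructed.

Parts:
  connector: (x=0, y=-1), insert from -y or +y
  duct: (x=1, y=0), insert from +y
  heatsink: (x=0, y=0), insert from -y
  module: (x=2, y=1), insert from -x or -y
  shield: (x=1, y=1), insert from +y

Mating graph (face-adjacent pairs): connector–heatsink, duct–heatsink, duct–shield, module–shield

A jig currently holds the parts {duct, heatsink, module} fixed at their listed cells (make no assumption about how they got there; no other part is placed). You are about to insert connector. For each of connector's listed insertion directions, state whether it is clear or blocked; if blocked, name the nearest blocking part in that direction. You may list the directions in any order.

+y: blocked by heatsink; -y: clear

-y: ray from connector(0, -1) has no placed part ⇒ clear
+y: nearest on ray is heatsink@(0, 0) ⇒ blocked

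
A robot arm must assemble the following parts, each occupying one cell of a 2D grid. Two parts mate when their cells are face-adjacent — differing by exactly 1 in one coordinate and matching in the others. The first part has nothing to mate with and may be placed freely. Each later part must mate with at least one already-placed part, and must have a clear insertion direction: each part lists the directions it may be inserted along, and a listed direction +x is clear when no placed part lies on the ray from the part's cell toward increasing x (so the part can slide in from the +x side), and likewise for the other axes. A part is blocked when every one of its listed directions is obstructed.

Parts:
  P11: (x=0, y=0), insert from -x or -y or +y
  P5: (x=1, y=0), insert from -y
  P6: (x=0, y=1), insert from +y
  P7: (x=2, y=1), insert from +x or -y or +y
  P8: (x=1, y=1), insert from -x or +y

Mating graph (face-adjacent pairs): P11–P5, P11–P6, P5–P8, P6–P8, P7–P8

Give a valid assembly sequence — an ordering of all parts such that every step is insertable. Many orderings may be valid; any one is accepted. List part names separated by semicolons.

P8; P6; P5; P7; P11

1. P8@(1, 1) [-x clear] — {P8}
2. P6@(0, 1) [+y clear] — {P6, P8}
3. P5@(1, 0) [-y clear] — {P5, P6, P8}
4. P7@(2, 1) [+x clear] — {P5, P6, P7, P8}
5. P11@(0, 0) [-x clear] — {P11, P5, P6, P7, P8}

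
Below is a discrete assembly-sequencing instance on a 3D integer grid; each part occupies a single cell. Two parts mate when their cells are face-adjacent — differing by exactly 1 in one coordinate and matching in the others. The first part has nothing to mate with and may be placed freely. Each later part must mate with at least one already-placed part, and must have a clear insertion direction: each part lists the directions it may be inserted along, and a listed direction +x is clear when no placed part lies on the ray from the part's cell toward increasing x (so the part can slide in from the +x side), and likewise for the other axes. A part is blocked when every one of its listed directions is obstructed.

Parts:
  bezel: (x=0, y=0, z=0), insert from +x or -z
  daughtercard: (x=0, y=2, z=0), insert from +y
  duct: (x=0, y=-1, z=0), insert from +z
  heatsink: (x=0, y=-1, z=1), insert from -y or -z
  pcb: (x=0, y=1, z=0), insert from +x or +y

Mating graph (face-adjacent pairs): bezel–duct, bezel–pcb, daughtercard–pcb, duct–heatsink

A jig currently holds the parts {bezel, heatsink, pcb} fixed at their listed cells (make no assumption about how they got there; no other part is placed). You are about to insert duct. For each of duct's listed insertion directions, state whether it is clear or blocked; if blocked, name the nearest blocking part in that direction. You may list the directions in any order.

+z: blocked by heatsink

+z: nearest on ray is heatsink@(0, -1, 1) ⇒ blocked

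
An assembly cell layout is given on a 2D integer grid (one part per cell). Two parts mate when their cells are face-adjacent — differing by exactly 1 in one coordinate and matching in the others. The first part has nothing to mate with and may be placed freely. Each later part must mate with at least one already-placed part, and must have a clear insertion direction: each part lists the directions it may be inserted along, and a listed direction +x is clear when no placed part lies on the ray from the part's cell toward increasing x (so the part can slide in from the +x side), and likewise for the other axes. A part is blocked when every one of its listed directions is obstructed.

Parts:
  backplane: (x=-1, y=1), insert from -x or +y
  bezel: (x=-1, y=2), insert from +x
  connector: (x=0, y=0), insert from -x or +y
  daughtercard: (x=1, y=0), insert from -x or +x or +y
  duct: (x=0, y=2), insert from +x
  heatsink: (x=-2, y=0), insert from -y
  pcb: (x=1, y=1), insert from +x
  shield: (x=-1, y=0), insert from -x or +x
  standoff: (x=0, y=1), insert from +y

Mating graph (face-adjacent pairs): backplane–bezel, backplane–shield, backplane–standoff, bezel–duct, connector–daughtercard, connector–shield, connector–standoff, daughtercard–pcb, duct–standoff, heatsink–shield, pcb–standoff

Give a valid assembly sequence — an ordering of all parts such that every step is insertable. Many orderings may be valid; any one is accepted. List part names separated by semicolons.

1. shield@(-1, 0) [-x clear] — {shield}
2. backplane@(-1, 1) [-x clear] — {backplane, shield}
3. heatsink@(-2, 0) [-y clear] — {backplane, heatsink, shield}
4. connector@(0, 0) [+y clear] — {backplane, connector, heatsink, shield}
5. daughtercard@(1, 0) [+x clear] — {backplane, connector, daughtercard, heatsink, shield}
6. standoff@(0, 1) [+y clear] — {backplane, connector, daughtercard, heatsink, shield, standoff}
7. pcb@(1, 1) [+x clear] — {backplane, connector, daughtercard, heatsink, pcb, shield, standoff}
8. bezel@(-1, 2) [+x clear] — {backplane, bezel, connector, daughtercard, heatsink, pcb, shield, standoff}
9. duct@(0, 2) [+x clear] — {backplane, bezel, connector, daughtercard, duct, heatsink, pcb, shield, standoff}

shield; backplane; heatsink; connector; daughtercard; standoff; pcb; bezel; duct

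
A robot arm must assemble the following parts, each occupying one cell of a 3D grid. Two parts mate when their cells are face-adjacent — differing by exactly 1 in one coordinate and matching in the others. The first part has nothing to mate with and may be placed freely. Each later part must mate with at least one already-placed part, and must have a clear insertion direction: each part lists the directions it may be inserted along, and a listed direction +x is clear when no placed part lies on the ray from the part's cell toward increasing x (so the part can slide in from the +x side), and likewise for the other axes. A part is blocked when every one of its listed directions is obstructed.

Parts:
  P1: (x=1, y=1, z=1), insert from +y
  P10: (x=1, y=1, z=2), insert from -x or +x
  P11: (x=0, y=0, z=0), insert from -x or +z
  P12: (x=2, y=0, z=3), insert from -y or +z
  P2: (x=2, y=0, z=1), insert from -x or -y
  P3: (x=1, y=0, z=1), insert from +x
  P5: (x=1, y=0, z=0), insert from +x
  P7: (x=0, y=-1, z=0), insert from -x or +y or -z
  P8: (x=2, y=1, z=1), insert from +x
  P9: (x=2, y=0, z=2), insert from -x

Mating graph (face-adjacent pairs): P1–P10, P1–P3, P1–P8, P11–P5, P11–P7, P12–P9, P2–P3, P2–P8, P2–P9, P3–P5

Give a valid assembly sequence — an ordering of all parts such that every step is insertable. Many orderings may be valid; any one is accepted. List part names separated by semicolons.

P1; P8; P3; P5; P2; P9; P11; P7; P10; P12

1. P1@(1, 1, 1) [+y clear] — {P1}
2. P8@(2, 1, 1) [+x clear] — {P1, P8}
3. P3@(1, 0, 1) [+x clear] — {P1, P3, P8}
4. P5@(1, 0, 0) [+x clear] — {P1, P3, P5, P8}
5. P2@(2, 0, 1) [-y clear] — {P1, P2, P3, P5, P8}
6. P9@(2, 0, 2) [-x clear] — {P1, P2, P3, P5, P8, P9}
7. P11@(0, 0, 0) [-x clear] — {P1, P11, P2, P3, P5, P8, P9}
8. P7@(0, -1, 0) [-x clear] — {P1, P11, P2, P3, P5, P7, P8, P9}
9. P10@(1, 1, 2) [-x clear] — {P1, P10, P11, P2, P3, P5, P7, P8, P9}
10. P12@(2, 0, 3) [-y clear] — {P1, P10, P11, P12, P2, P3, P5, P7, P8, P9}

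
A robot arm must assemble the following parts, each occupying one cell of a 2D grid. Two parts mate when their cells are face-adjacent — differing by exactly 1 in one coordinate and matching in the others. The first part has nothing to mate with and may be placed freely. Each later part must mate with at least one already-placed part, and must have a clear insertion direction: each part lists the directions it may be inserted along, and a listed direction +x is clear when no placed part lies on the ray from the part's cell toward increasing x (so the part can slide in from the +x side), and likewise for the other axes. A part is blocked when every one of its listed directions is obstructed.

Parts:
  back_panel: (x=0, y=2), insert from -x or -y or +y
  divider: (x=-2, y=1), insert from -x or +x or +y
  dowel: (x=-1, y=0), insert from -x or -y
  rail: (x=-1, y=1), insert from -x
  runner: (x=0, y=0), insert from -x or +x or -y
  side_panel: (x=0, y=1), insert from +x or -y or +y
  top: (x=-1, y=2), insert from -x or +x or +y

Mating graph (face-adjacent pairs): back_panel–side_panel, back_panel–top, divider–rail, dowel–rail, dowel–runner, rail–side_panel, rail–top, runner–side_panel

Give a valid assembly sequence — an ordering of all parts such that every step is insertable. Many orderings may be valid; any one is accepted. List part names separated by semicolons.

1. runner@(0, 0) [-x clear] — {runner}
2. dowel@(-1, 0) [-x clear] — {dowel, runner}
3. rail@(-1, 1) [-x clear] — {dowel, rail, runner}
4. divider@(-2, 1) [-x clear] — {divider, dowel, rail, runner}
5. top@(-1, 2) [-x clear] — {divider, dowel, rail, runner, top}
6. back_panel@(0, 2) [+y clear] — {back_panel, divider, dowel, rail, runner, top}
7. side_panel@(0, 1) [+x clear] — {back_panel, divider, dowel, rail, runner, side_panel, top}

runner; dowel; rail; divider; top; back_panel; side_panel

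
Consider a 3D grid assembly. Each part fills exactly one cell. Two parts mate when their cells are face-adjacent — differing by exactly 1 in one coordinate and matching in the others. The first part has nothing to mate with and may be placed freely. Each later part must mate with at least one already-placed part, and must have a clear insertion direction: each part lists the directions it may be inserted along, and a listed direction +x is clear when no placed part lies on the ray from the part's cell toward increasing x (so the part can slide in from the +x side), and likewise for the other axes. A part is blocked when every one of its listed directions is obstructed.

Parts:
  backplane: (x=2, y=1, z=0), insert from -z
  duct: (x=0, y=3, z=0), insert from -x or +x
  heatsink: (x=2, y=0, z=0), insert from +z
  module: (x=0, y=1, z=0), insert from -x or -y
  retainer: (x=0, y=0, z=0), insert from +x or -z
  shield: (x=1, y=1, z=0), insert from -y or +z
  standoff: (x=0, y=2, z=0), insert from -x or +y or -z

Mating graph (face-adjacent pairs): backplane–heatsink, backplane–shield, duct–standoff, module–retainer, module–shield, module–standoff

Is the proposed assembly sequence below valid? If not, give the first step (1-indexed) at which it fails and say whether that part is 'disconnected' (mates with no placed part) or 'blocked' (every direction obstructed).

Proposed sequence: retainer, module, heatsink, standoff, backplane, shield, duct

1. retainer@(0, 0, 0) [+x clear] — {retainer}
2. module@(0, 1, 0) [-x clear] — {module, retainer}
3. heatsink@(2, 0, 0) — no placed neighbour ⇒ disconnected

Invalid at step 3 (disconnected)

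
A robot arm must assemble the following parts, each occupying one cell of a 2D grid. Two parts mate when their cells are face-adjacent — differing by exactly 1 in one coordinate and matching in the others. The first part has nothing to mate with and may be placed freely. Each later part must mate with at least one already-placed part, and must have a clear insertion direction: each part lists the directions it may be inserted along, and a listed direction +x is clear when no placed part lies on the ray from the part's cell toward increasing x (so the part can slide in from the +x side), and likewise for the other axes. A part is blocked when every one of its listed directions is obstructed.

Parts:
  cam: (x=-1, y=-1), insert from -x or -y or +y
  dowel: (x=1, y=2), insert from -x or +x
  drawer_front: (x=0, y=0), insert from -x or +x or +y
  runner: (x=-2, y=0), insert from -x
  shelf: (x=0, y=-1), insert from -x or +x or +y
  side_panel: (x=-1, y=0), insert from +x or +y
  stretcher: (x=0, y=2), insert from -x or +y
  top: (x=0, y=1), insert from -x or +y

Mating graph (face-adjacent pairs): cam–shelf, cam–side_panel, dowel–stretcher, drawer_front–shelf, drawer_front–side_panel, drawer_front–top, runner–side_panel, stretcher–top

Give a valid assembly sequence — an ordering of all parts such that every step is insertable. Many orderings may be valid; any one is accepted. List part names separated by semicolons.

runner; side_panel; cam; shelf; drawer_front; top; stretcher; dowel

1. runner@(-2, 0) [-x clear] — {runner}
2. side_panel@(-1, 0) [+x clear] — {runner, side_panel}
3. cam@(-1, -1) [-x clear] — {cam, runner, side_panel}
4. shelf@(0, -1) [+x clear] — {cam, runner, shelf, side_panel}
5. drawer_front@(0, 0) [+x clear] — {cam, drawer_front, runner, shelf, side_panel}
6. top@(0, 1) [-x clear] — {cam, drawer_front, runner, shelf, side_panel, top}
7. stretcher@(0, 2) [-x clear] — {cam, drawer_front, runner, shelf, side_panel, stretcher, top}
8. dowel@(1, 2) [+x clear] — {cam, dowel, drawer_front, runner, shelf, side_panel, stretcher, top}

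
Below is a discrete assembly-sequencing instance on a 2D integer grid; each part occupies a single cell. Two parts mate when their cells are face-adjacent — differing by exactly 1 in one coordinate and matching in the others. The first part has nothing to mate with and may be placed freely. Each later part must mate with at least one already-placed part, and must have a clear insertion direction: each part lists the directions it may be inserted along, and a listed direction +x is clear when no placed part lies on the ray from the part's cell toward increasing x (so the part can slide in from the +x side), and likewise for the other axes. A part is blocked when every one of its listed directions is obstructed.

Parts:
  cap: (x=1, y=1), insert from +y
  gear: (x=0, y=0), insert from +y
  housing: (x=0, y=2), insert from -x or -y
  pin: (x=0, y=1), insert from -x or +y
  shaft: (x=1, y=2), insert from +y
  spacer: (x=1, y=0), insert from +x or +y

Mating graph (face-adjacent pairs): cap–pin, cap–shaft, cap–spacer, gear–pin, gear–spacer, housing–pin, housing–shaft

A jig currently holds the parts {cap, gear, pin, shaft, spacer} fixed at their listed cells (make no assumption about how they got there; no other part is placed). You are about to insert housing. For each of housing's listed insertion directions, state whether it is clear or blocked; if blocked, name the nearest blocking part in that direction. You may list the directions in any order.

-x: clear; -y: blocked by pin

-x: ray from housing(0, 2) has no placed part ⇒ clear
-y: nearest on ray is pin@(0, 1) ⇒ blocked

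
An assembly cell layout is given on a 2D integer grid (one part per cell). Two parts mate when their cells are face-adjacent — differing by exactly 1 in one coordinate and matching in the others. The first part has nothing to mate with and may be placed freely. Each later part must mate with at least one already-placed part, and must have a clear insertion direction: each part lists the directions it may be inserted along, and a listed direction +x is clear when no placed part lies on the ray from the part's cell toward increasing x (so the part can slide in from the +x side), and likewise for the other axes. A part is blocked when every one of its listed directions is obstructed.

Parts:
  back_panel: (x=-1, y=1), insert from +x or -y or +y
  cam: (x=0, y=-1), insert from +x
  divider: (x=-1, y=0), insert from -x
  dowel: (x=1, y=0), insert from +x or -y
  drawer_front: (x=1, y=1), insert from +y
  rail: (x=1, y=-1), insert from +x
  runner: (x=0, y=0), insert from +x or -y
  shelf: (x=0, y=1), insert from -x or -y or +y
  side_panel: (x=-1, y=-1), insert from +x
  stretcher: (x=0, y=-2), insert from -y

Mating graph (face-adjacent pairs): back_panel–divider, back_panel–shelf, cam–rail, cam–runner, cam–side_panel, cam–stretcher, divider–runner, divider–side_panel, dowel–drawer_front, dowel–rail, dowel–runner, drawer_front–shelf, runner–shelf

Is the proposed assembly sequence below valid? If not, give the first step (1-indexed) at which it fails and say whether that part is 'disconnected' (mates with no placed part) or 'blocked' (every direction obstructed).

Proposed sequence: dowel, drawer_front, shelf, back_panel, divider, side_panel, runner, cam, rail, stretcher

Valid

1. dowel@(1, 0) [+x clear] — {dowel}
2. drawer_front@(1, 1) [+y clear] — {dowel, drawer_front}
3. shelf@(0, 1) [-x clear] — {dowel, drawer_front, shelf}
4. back_panel@(-1, 1) [-y clear] — {back_panel, dowel, drawer_front, shelf}
5. divider@(-1, 0) [-x clear] — {back_panel, divider, dowel, drawer_front, shelf}
6. side_panel@(-1, -1) [+x clear] — {back_panel, divider, dowel, drawer_front, shelf, side_panel}
7. runner@(0, 0) [-y clear] — {back_panel, divider, dowel, drawer_front, runner, shelf, side_panel}
8. cam@(0, -1) [+x clear] — {back_panel, cam, divider, dowel, drawer_front, runner, shelf, side_panel}
9. rail@(1, -1) [+x clear] — {back_panel, cam, divider, dowel, drawer_front, rail, runner, shelf, side_panel}
10. stretcher@(0, -2) [-y clear] — {back_panel, cam, divider, dowel, drawer_front, rail, runner, shelf, side_panel, stretcher}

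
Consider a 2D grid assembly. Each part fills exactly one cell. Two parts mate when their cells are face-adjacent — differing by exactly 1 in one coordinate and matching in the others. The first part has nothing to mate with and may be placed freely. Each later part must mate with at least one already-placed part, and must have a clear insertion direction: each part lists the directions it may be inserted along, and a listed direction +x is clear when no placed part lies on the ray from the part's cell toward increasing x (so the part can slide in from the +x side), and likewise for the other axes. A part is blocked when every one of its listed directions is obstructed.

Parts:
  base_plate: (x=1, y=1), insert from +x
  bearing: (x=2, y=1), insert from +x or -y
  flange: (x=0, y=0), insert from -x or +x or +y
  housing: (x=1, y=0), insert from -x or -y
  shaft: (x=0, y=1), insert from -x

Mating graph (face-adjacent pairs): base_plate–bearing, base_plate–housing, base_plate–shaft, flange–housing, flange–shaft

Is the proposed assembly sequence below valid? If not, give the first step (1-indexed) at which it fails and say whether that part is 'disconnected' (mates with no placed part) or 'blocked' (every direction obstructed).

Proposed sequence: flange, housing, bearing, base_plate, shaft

1. flange@(0, 0) [-x clear] — {flange}
2. housing@(1, 0) [-y clear] — {flange, housing}
3. bearing@(2, 1) — no placed neighbour ⇒ disconnected

Invalid at step 3 (disconnected)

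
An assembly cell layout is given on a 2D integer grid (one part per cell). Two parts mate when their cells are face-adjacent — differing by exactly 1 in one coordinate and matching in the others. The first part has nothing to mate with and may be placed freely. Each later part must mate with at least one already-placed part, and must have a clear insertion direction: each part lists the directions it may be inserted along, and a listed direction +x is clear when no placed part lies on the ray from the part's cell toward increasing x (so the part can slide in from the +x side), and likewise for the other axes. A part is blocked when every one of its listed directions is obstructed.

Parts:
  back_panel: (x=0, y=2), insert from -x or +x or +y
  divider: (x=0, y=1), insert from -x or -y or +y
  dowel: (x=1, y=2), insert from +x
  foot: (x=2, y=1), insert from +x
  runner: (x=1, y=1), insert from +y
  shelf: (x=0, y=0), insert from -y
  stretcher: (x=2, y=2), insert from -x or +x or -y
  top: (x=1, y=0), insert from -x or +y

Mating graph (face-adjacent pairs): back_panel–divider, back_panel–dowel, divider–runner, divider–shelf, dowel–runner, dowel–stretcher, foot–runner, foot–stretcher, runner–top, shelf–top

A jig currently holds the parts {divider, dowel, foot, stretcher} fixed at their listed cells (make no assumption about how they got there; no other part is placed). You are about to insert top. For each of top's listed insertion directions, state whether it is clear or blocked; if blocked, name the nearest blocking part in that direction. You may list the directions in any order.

+y: blocked by dowel; -x: clear

-x: ray from top(1, 0) has no placed part ⇒ clear
+y: nearest on ray is dowel@(1, 2) ⇒ blocked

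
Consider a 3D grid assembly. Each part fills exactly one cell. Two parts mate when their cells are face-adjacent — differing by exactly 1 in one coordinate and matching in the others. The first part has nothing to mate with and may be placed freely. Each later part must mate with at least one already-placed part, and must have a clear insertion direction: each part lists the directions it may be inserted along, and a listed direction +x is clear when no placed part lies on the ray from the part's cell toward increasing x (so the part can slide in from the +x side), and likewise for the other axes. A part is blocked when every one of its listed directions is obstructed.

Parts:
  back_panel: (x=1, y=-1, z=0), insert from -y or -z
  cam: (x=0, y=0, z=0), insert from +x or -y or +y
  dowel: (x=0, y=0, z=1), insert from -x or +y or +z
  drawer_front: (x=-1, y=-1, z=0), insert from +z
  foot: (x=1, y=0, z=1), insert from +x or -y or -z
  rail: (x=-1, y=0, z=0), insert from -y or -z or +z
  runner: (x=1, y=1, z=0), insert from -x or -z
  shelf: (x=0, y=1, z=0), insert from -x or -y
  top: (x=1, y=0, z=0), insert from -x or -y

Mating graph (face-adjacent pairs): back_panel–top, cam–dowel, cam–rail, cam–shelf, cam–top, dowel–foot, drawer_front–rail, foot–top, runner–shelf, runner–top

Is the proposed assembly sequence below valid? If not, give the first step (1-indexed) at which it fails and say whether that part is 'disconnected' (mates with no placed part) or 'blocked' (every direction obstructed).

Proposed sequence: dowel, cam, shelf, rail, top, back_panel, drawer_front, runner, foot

Valid

1. dowel@(0, 0, 1) [-x clear] — {dowel}
2. cam@(0, 0, 0) [+x clear] — {cam, dowel}
3. shelf@(0, 1, 0) [-x clear] — {cam, dowel, shelf}
4. rail@(-1, 0, 0) [-y clear] — {cam, dowel, rail, shelf}
5. top@(1, 0, 0) [-y clear] — {cam, dowel, rail, shelf, top}
6. back_panel@(1, -1, 0) [-y clear] — {back_panel, cam, dowel, rail, shelf, top}
7. drawer_front@(-1, -1, 0) [+z clear] — {back_panel, cam, dowel, drawer_front, rail, shelf, top}
8. runner@(1, 1, 0) [-z clear] — {back_panel, cam, dowel, drawer_front, rail, runner, shelf, top}
9. foot@(1, 0, 1) [+x clear] — {back_panel, cam, dowel, drawer_front, foot, rail, runner, shelf, top}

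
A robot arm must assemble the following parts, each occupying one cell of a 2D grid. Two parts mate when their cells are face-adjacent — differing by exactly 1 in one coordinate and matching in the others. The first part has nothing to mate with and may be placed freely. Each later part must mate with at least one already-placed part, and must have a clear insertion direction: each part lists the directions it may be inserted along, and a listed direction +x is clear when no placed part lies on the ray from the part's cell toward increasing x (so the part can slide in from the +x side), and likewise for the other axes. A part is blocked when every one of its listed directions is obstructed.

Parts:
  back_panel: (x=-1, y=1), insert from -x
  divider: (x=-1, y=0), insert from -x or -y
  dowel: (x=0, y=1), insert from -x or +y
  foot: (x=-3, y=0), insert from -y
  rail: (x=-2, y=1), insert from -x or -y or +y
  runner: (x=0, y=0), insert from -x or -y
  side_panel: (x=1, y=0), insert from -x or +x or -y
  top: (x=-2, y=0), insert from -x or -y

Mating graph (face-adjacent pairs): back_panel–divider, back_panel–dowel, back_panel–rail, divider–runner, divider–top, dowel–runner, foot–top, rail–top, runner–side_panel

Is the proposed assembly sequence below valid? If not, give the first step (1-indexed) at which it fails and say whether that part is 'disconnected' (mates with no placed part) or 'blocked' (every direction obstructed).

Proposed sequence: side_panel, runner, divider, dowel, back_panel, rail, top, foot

1. side_panel@(1, 0) [-x clear] — {side_panel}
2. runner@(0, 0) [-x clear] — {runner, side_panel}
3. divider@(-1, 0) [-x clear] — {divider, runner, side_panel}
4. dowel@(0, 1) [-x clear] — {divider, dowel, runner, side_panel}
5. back_panel@(-1, 1) [-x clear] — {back_panel, divider, dowel, runner, side_panel}
6. rail@(-2, 1) [-x clear] — {back_panel, divider, dowel, rail, runner, side_panel}
7. top@(-2, 0) [-x clear] — {back_panel, divider, dowel, rail, runner, side_panel, top}
8. foot@(-3, 0) [-y clear] — {back_panel, divider, dowel, foot, rail, runner, side_panel, top}

Valid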